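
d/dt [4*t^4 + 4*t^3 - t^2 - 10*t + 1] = 16*t^3 + 12*t^2 - 2*t - 10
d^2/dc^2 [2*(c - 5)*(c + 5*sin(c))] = 2*(25 - 5*c)*sin(c) + 20*cos(c) + 4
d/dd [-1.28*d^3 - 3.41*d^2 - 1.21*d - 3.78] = -3.84*d^2 - 6.82*d - 1.21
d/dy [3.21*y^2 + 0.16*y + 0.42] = 6.42*y + 0.16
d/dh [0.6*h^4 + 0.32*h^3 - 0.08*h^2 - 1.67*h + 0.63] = 2.4*h^3 + 0.96*h^2 - 0.16*h - 1.67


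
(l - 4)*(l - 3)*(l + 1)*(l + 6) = l^4 - 31*l^2 + 42*l + 72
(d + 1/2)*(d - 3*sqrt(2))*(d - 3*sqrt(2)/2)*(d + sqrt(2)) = d^4 - 7*sqrt(2)*d^3/2 + d^3/2 - 7*sqrt(2)*d^2/4 + 9*sqrt(2)*d + 9*sqrt(2)/2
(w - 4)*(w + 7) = w^2 + 3*w - 28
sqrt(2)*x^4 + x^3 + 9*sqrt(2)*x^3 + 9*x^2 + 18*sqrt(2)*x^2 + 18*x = x*(x + 3)*(x + 6)*(sqrt(2)*x + 1)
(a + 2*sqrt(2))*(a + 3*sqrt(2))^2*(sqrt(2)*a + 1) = sqrt(2)*a^4 + 17*a^3 + 50*sqrt(2)*a^2 + 114*a + 36*sqrt(2)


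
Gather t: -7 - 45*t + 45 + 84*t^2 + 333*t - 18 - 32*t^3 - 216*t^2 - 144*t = -32*t^3 - 132*t^2 + 144*t + 20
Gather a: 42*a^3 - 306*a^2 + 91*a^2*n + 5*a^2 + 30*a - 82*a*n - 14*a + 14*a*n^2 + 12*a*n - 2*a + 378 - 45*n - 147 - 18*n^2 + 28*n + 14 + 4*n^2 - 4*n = 42*a^3 + a^2*(91*n - 301) + a*(14*n^2 - 70*n + 14) - 14*n^2 - 21*n + 245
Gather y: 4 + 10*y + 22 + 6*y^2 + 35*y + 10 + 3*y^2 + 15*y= 9*y^2 + 60*y + 36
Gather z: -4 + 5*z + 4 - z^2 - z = -z^2 + 4*z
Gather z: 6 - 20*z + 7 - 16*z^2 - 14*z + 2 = -16*z^2 - 34*z + 15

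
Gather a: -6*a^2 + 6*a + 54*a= -6*a^2 + 60*a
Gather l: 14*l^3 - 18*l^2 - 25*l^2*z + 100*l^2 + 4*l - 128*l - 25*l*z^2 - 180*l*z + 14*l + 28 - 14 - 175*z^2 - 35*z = 14*l^3 + l^2*(82 - 25*z) + l*(-25*z^2 - 180*z - 110) - 175*z^2 - 35*z + 14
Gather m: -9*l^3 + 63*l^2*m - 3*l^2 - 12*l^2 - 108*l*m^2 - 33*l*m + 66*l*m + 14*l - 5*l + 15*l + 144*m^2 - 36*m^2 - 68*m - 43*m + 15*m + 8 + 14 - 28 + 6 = -9*l^3 - 15*l^2 + 24*l + m^2*(108 - 108*l) + m*(63*l^2 + 33*l - 96)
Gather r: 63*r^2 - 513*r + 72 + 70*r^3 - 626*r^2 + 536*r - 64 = 70*r^3 - 563*r^2 + 23*r + 8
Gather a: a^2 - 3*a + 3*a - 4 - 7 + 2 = a^2 - 9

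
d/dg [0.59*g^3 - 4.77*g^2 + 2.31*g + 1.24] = 1.77*g^2 - 9.54*g + 2.31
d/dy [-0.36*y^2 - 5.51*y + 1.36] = -0.72*y - 5.51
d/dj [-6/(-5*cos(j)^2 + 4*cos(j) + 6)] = 12*(5*cos(j) - 2)*sin(j)/(-5*cos(j)^2 + 4*cos(j) + 6)^2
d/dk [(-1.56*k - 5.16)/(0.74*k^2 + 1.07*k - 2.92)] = (1.1544*k^2 + 7.6368*k + 10.0764)/(0.5476*k^4 + 1.5836*k^3 - 3.1767*k^2 - 6.2488*k + 8.5264)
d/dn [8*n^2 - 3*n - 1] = 16*n - 3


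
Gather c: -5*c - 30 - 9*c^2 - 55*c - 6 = -9*c^2 - 60*c - 36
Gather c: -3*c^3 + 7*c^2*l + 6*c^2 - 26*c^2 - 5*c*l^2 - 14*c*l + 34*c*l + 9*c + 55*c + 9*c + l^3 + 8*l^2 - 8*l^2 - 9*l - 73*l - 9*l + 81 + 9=-3*c^3 + c^2*(7*l - 20) + c*(-5*l^2 + 20*l + 73) + l^3 - 91*l + 90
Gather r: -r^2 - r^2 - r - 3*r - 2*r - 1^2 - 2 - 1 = -2*r^2 - 6*r - 4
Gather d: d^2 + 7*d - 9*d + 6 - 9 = d^2 - 2*d - 3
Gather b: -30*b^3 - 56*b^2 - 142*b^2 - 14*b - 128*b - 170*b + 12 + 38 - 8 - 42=-30*b^3 - 198*b^2 - 312*b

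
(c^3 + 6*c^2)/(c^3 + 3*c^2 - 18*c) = c/(c - 3)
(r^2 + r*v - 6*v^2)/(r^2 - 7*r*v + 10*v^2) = (r + 3*v)/(r - 5*v)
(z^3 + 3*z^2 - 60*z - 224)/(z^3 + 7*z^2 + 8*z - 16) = (z^2 - z - 56)/(z^2 + 3*z - 4)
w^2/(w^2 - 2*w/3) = 3*w/(3*w - 2)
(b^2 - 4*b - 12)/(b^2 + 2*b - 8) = (b^2 - 4*b - 12)/(b^2 + 2*b - 8)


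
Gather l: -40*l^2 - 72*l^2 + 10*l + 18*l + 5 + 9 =-112*l^2 + 28*l + 14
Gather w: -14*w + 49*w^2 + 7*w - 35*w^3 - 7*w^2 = -35*w^3 + 42*w^2 - 7*w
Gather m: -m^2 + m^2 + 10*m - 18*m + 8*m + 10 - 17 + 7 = 0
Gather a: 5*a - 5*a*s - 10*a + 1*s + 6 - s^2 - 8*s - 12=a*(-5*s - 5) - s^2 - 7*s - 6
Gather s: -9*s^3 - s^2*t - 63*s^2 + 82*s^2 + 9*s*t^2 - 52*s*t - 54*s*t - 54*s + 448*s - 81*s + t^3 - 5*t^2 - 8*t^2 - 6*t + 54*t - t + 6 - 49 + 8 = -9*s^3 + s^2*(19 - t) + s*(9*t^2 - 106*t + 313) + t^3 - 13*t^2 + 47*t - 35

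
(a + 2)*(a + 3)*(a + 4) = a^3 + 9*a^2 + 26*a + 24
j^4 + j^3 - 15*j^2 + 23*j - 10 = (j - 2)*(j - 1)^2*(j + 5)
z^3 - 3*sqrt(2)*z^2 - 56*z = z*(z - 7*sqrt(2))*(z + 4*sqrt(2))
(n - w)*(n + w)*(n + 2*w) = n^3 + 2*n^2*w - n*w^2 - 2*w^3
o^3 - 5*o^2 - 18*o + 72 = (o - 6)*(o - 3)*(o + 4)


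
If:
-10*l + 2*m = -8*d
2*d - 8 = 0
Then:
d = 4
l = m/5 + 16/5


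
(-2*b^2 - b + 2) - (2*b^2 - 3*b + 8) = -4*b^2 + 2*b - 6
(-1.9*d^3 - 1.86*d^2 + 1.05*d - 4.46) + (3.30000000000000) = -1.9*d^3 - 1.86*d^2 + 1.05*d - 1.16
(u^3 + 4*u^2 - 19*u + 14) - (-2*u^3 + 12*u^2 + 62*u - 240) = 3*u^3 - 8*u^2 - 81*u + 254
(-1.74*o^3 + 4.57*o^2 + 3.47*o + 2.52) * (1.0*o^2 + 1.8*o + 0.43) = -1.74*o^5 + 1.438*o^4 + 10.9478*o^3 + 10.7311*o^2 + 6.0281*o + 1.0836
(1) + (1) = 2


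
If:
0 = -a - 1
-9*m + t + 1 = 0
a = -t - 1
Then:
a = -1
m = 1/9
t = 0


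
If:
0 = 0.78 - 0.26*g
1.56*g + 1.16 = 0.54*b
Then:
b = 10.81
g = 3.00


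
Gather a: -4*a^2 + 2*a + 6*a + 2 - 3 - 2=-4*a^2 + 8*a - 3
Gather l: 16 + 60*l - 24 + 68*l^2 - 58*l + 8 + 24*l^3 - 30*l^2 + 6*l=24*l^3 + 38*l^2 + 8*l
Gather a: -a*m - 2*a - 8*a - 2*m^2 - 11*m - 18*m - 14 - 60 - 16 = a*(-m - 10) - 2*m^2 - 29*m - 90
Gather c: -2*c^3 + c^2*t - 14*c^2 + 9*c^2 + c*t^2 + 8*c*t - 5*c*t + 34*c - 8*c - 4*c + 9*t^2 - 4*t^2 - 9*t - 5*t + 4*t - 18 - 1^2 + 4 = -2*c^3 + c^2*(t - 5) + c*(t^2 + 3*t + 22) + 5*t^2 - 10*t - 15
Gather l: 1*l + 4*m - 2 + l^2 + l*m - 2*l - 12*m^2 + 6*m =l^2 + l*(m - 1) - 12*m^2 + 10*m - 2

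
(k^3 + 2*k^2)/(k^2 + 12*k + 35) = k^2*(k + 2)/(k^2 + 12*k + 35)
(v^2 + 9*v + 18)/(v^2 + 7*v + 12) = (v + 6)/(v + 4)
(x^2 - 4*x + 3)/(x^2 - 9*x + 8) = (x - 3)/(x - 8)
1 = 1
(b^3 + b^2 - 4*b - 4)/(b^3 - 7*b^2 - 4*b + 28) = (b + 1)/(b - 7)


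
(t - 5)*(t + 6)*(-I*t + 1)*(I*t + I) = t^4 + 2*t^3 + I*t^3 - 29*t^2 + 2*I*t^2 - 30*t - 29*I*t - 30*I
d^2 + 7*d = d*(d + 7)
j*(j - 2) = j^2 - 2*j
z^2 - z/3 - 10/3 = (z - 2)*(z + 5/3)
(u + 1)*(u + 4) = u^2 + 5*u + 4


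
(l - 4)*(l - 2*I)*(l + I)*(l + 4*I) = l^4 - 4*l^3 + 3*I*l^3 + 6*l^2 - 12*I*l^2 - 24*l + 8*I*l - 32*I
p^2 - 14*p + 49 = (p - 7)^2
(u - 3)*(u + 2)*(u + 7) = u^3 + 6*u^2 - 13*u - 42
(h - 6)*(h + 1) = h^2 - 5*h - 6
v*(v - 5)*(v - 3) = v^3 - 8*v^2 + 15*v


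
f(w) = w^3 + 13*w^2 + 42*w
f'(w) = 3*w^2 + 26*w + 42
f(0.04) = 1.70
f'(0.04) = 43.04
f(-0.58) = -20.18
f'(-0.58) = 27.93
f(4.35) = 511.01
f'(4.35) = 211.87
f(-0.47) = -16.97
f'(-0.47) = 30.44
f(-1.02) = -30.38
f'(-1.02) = 18.60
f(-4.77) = -13.08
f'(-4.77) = -13.76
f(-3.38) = -32.06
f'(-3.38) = -11.61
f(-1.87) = -39.62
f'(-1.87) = 3.87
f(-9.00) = -54.00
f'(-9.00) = 51.00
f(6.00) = 936.00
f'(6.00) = 306.00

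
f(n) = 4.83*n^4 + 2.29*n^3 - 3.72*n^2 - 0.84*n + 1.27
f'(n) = 19.32*n^3 + 6.87*n^2 - 7.44*n - 0.84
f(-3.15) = 370.97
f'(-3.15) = -513.10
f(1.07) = 5.25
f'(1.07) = 22.73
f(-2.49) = 130.61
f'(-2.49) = -237.99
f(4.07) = 1415.95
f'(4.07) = 1385.22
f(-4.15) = 1209.66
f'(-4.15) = -1232.51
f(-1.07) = 1.44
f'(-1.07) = -8.68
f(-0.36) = 1.06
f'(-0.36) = 1.83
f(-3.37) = 497.18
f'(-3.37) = -637.17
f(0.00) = 1.27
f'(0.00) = -0.84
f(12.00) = 103567.51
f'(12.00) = 34284.12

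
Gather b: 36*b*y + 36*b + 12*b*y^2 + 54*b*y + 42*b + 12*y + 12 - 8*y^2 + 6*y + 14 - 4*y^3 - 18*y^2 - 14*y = b*(12*y^2 + 90*y + 78) - 4*y^3 - 26*y^2 + 4*y + 26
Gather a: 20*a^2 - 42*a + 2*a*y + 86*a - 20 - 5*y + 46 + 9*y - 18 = 20*a^2 + a*(2*y + 44) + 4*y + 8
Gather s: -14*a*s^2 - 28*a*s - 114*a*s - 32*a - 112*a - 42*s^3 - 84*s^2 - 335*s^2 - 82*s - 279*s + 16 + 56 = -144*a - 42*s^3 + s^2*(-14*a - 419) + s*(-142*a - 361) + 72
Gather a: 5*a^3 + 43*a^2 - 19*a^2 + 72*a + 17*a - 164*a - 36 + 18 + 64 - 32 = 5*a^3 + 24*a^2 - 75*a + 14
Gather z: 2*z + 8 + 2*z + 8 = 4*z + 16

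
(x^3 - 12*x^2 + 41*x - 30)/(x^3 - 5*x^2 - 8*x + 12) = (x - 5)/(x + 2)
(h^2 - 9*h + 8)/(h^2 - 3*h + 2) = (h - 8)/(h - 2)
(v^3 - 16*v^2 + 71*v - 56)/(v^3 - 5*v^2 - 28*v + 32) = (v - 7)/(v + 4)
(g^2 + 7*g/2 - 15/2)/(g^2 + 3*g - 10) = (g - 3/2)/(g - 2)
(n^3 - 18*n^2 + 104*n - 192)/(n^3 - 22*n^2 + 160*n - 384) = (n - 4)/(n - 8)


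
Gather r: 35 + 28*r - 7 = 28*r + 28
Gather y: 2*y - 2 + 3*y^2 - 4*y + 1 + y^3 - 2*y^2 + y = y^3 + y^2 - y - 1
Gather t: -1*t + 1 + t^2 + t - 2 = t^2 - 1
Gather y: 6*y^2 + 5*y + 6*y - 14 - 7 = 6*y^2 + 11*y - 21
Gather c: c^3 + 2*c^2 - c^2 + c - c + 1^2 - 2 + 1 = c^3 + c^2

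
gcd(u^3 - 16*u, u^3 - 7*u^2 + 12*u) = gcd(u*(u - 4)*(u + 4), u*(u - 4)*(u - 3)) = u^2 - 4*u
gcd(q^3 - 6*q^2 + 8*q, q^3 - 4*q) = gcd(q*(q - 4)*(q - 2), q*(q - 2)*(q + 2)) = q^2 - 2*q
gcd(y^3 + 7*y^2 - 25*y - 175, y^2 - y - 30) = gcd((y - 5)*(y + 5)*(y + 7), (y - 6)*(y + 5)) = y + 5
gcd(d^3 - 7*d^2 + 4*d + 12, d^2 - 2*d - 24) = d - 6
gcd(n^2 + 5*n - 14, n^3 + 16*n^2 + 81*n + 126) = n + 7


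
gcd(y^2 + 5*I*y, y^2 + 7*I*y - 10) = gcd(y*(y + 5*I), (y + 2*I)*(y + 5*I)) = y + 5*I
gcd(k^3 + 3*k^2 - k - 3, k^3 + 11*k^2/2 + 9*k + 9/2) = k^2 + 4*k + 3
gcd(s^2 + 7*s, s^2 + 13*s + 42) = s + 7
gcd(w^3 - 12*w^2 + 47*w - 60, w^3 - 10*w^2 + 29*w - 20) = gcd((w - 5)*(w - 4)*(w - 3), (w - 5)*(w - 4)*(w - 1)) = w^2 - 9*w + 20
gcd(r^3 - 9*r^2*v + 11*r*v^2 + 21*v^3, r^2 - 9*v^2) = r - 3*v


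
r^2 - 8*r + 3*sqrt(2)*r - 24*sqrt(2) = (r - 8)*(r + 3*sqrt(2))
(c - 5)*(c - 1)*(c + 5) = c^3 - c^2 - 25*c + 25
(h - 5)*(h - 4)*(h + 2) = h^3 - 7*h^2 + 2*h + 40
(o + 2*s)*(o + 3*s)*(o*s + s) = o^3*s + 5*o^2*s^2 + o^2*s + 6*o*s^3 + 5*o*s^2 + 6*s^3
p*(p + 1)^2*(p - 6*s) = p^4 - 6*p^3*s + 2*p^3 - 12*p^2*s + p^2 - 6*p*s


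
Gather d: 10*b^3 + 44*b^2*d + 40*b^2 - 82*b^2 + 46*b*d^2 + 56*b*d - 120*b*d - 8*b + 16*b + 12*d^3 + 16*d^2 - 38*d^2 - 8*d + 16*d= 10*b^3 - 42*b^2 + 8*b + 12*d^3 + d^2*(46*b - 22) + d*(44*b^2 - 64*b + 8)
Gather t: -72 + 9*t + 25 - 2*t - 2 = 7*t - 49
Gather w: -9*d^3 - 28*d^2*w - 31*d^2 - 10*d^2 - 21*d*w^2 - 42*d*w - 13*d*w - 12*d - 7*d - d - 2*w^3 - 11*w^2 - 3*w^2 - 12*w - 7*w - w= -9*d^3 - 41*d^2 - 20*d - 2*w^3 + w^2*(-21*d - 14) + w*(-28*d^2 - 55*d - 20)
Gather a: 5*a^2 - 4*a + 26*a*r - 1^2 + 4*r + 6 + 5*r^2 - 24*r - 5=5*a^2 + a*(26*r - 4) + 5*r^2 - 20*r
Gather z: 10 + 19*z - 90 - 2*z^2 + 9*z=-2*z^2 + 28*z - 80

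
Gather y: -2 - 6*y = -6*y - 2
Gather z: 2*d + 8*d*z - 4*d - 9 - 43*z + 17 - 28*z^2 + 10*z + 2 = -2*d - 28*z^2 + z*(8*d - 33) + 10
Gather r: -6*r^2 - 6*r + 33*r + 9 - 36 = -6*r^2 + 27*r - 27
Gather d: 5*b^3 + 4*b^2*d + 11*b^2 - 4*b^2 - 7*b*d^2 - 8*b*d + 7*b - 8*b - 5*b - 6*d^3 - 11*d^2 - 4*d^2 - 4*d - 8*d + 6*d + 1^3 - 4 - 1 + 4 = 5*b^3 + 7*b^2 - 6*b - 6*d^3 + d^2*(-7*b - 15) + d*(4*b^2 - 8*b - 6)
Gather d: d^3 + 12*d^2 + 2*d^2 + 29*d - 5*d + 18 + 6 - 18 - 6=d^3 + 14*d^2 + 24*d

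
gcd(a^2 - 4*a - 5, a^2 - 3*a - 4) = a + 1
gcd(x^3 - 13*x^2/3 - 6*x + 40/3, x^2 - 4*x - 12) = x + 2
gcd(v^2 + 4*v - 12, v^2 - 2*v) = v - 2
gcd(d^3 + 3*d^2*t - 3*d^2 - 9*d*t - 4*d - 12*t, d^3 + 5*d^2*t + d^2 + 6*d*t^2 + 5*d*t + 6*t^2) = d^2 + 3*d*t + d + 3*t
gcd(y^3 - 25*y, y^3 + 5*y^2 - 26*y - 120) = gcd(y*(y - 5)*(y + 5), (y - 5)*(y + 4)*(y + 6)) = y - 5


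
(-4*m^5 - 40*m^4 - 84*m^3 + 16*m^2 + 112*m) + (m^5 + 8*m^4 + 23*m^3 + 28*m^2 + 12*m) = -3*m^5 - 32*m^4 - 61*m^3 + 44*m^2 + 124*m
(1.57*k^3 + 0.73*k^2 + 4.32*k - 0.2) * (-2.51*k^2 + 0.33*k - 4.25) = -3.9407*k^5 - 1.3142*k^4 - 17.2748*k^3 - 1.1749*k^2 - 18.426*k + 0.85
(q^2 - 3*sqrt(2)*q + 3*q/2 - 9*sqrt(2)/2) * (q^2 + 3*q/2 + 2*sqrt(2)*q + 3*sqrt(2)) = q^4 - sqrt(2)*q^3 + 3*q^3 - 39*q^2/4 - 3*sqrt(2)*q^2 - 36*q - 9*sqrt(2)*q/4 - 27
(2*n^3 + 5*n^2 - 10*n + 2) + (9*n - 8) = 2*n^3 + 5*n^2 - n - 6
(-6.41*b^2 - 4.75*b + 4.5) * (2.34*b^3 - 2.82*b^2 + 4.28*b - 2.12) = -14.9994*b^5 + 6.9612*b^4 - 3.50980000000001*b^3 - 19.4308*b^2 + 29.33*b - 9.54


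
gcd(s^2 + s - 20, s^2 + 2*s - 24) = s - 4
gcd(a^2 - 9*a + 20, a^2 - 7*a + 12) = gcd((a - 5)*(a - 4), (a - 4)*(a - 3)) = a - 4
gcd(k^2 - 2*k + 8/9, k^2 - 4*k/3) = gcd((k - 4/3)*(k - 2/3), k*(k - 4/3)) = k - 4/3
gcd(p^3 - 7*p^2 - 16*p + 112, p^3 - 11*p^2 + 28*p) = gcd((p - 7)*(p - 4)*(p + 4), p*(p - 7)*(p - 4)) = p^2 - 11*p + 28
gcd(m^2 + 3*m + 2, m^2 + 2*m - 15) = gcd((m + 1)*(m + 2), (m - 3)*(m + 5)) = 1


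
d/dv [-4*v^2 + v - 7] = 1 - 8*v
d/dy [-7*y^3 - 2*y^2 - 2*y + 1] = -21*y^2 - 4*y - 2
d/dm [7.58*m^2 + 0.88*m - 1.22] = 15.16*m + 0.88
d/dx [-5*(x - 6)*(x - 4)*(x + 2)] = -15*x^2 + 80*x - 20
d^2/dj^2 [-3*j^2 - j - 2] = -6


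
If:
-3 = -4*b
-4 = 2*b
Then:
No Solution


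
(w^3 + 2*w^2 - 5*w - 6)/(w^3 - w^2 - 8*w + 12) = (w + 1)/(w - 2)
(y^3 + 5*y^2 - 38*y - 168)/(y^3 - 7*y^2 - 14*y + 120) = (y + 7)/(y - 5)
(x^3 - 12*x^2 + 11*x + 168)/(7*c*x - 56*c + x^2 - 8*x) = (x^2 - 4*x - 21)/(7*c + x)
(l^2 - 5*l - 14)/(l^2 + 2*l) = (l - 7)/l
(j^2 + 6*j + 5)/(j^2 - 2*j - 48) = (j^2 + 6*j + 5)/(j^2 - 2*j - 48)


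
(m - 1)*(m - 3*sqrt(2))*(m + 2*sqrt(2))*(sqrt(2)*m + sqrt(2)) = sqrt(2)*m^4 - 2*m^3 - 13*sqrt(2)*m^2 + 2*m + 12*sqrt(2)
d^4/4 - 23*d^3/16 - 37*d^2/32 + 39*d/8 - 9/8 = (d/4 + 1/2)*(d - 6)*(d - 3/2)*(d - 1/4)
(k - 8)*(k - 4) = k^2 - 12*k + 32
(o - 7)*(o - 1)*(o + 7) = o^3 - o^2 - 49*o + 49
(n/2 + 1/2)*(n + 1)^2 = n^3/2 + 3*n^2/2 + 3*n/2 + 1/2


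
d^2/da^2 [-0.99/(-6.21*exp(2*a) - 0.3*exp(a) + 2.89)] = (0.99*(12.42*exp(a) + 0.3)*(24.84*exp(a) + 0.6)*exp(a) - (24.5916*exp(a) + 0.297)*(6.21*exp(2*a) + 0.3*exp(a) - 2.89))*exp(a)/(6.21*exp(2*a) + 0.3*exp(a) - 2.89)^3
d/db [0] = 0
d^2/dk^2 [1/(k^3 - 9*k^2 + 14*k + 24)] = 2*(3*(3 - k)*(k^3 - 9*k^2 + 14*k + 24) + (3*k^2 - 18*k + 14)^2)/(k^3 - 9*k^2 + 14*k + 24)^3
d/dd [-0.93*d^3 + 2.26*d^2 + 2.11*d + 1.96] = -2.79*d^2 + 4.52*d + 2.11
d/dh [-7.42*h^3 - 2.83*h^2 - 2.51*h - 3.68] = -22.26*h^2 - 5.66*h - 2.51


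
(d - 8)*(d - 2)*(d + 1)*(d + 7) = d^4 - 2*d^3 - 57*d^2 + 58*d + 112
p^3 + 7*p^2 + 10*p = p*(p + 2)*(p + 5)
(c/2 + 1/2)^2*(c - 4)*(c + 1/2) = c^4/4 - 3*c^3/8 - 2*c^2 - 15*c/8 - 1/2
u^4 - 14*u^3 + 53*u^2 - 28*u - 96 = (u - 8)*(u - 4)*(u - 3)*(u + 1)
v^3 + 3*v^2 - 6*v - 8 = (v - 2)*(v + 1)*(v + 4)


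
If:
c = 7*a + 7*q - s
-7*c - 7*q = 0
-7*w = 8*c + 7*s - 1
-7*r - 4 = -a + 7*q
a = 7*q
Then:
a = 7/391 - 49*w/391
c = 7*w/391 - 1/391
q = 1/391 - 7*w/391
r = -4/7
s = 57/391 - 399*w/391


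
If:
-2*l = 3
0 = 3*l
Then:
No Solution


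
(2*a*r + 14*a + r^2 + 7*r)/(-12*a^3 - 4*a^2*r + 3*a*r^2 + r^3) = (r + 7)/(-6*a^2 + a*r + r^2)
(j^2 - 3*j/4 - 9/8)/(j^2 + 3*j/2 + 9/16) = 2*(2*j - 3)/(4*j + 3)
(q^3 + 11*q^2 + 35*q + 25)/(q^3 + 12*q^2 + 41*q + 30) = (q + 5)/(q + 6)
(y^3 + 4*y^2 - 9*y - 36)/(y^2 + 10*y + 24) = (y^2 - 9)/(y + 6)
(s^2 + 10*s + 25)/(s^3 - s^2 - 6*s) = (s^2 + 10*s + 25)/(s*(s^2 - s - 6))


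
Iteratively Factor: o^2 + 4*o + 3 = (o + 1)*(o + 3)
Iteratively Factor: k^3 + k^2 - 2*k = (k)*(k^2 + k - 2) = k*(k - 1)*(k + 2)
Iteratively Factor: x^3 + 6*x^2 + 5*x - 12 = (x - 1)*(x^2 + 7*x + 12) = (x - 1)*(x + 4)*(x + 3)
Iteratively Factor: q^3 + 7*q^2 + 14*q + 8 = (q + 1)*(q^2 + 6*q + 8) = (q + 1)*(q + 4)*(q + 2)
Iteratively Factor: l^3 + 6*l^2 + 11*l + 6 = (l + 1)*(l^2 + 5*l + 6) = (l + 1)*(l + 3)*(l + 2)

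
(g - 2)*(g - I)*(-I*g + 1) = -I*g^3 + 2*I*g^2 - I*g + 2*I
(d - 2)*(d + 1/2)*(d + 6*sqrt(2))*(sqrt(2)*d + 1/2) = sqrt(2)*d^4 - 3*sqrt(2)*d^3/2 + 25*d^3/2 - 75*d^2/4 + 2*sqrt(2)*d^2 - 25*d/2 - 9*sqrt(2)*d/2 - 3*sqrt(2)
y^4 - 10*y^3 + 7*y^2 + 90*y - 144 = (y - 8)*(y - 3)*(y - 2)*(y + 3)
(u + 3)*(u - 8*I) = u^2 + 3*u - 8*I*u - 24*I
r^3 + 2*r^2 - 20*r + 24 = (r - 2)^2*(r + 6)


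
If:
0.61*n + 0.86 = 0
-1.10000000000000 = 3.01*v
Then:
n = -1.41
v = -0.37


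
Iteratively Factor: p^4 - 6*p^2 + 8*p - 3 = (p - 1)*(p^3 + p^2 - 5*p + 3) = (p - 1)^2*(p^2 + 2*p - 3) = (p - 1)^2*(p + 3)*(p - 1)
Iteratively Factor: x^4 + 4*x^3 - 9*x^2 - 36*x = (x)*(x^3 + 4*x^2 - 9*x - 36) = x*(x + 4)*(x^2 - 9) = x*(x + 3)*(x + 4)*(x - 3)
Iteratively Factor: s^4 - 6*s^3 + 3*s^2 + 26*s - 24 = (s - 4)*(s^3 - 2*s^2 - 5*s + 6) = (s - 4)*(s - 1)*(s^2 - s - 6) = (s - 4)*(s - 3)*(s - 1)*(s + 2)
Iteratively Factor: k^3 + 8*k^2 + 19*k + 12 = (k + 3)*(k^2 + 5*k + 4) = (k + 1)*(k + 3)*(k + 4)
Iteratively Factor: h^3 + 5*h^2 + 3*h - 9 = (h + 3)*(h^2 + 2*h - 3) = (h - 1)*(h + 3)*(h + 3)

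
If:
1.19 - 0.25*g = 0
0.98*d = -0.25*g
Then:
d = -1.21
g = 4.76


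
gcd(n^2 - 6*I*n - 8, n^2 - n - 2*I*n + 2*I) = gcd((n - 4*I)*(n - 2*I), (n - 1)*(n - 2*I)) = n - 2*I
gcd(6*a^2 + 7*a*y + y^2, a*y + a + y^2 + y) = a + y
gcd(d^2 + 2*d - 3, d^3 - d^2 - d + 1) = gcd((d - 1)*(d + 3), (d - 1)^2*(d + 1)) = d - 1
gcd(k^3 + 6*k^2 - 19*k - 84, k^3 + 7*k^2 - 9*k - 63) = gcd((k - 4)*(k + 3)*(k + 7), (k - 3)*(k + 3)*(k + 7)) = k^2 + 10*k + 21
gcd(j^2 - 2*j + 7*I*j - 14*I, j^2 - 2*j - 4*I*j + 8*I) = j - 2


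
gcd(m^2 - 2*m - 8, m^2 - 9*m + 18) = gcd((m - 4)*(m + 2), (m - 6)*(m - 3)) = 1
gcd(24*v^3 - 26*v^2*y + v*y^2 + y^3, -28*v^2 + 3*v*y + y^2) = -4*v + y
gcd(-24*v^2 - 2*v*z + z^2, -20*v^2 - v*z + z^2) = 4*v + z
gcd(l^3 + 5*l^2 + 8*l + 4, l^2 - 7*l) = 1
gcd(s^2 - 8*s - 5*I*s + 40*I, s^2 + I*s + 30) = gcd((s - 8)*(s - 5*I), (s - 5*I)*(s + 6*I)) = s - 5*I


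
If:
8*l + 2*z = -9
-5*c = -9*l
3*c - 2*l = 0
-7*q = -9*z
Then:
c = 0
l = 0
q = -81/14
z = -9/2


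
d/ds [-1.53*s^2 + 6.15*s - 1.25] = 6.15 - 3.06*s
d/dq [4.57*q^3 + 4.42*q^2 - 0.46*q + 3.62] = 13.71*q^2 + 8.84*q - 0.46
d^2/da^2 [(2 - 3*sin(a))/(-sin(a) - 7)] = 23*(sin(a)^2 - 7*sin(a) - 2)/(sin(a) + 7)^3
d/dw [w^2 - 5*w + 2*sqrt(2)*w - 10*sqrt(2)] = 2*w - 5 + 2*sqrt(2)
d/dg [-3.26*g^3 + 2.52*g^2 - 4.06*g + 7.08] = -9.78*g^2 + 5.04*g - 4.06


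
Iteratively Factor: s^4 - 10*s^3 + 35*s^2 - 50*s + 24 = (s - 1)*(s^3 - 9*s^2 + 26*s - 24) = (s - 4)*(s - 1)*(s^2 - 5*s + 6) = (s - 4)*(s - 3)*(s - 1)*(s - 2)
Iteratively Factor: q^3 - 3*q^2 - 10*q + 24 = (q + 3)*(q^2 - 6*q + 8) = (q - 4)*(q + 3)*(q - 2)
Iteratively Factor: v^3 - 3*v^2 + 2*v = (v - 2)*(v^2 - v) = (v - 2)*(v - 1)*(v)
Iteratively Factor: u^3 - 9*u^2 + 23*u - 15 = (u - 1)*(u^2 - 8*u + 15) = (u - 5)*(u - 1)*(u - 3)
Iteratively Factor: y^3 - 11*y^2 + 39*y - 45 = (y - 3)*(y^2 - 8*y + 15) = (y - 5)*(y - 3)*(y - 3)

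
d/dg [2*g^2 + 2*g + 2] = 4*g + 2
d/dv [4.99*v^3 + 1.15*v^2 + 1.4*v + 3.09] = 14.97*v^2 + 2.3*v + 1.4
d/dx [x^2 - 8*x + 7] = 2*x - 8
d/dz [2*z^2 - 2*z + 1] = 4*z - 2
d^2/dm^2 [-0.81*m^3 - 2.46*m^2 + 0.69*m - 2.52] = -4.86*m - 4.92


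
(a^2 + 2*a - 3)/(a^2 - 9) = (a - 1)/(a - 3)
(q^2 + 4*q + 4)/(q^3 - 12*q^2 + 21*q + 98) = (q + 2)/(q^2 - 14*q + 49)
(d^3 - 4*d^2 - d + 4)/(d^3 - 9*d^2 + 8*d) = (d^2 - 3*d - 4)/(d*(d - 8))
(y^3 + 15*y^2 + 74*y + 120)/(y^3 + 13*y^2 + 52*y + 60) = (y + 4)/(y + 2)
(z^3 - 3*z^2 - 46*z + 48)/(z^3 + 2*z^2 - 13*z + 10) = (z^2 - 2*z - 48)/(z^2 + 3*z - 10)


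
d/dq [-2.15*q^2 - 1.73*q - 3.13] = -4.3*q - 1.73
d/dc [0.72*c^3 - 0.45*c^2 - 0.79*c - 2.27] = 2.16*c^2 - 0.9*c - 0.79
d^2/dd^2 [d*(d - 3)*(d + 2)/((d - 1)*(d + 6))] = 12*(5*d^3 - 18*d^2 - 36)/(d^6 + 15*d^5 + 57*d^4 - 55*d^3 - 342*d^2 + 540*d - 216)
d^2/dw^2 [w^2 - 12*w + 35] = 2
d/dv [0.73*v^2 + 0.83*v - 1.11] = 1.46*v + 0.83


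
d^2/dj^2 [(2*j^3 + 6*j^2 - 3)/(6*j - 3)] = 4*(4*j^3 - 6*j^2 + 3*j - 3)/(3*(8*j^3 - 12*j^2 + 6*j - 1))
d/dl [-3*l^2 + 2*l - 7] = 2 - 6*l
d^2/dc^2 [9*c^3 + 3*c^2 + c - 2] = 54*c + 6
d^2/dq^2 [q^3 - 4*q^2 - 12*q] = 6*q - 8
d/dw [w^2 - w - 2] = 2*w - 1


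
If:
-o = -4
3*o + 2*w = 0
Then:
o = 4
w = -6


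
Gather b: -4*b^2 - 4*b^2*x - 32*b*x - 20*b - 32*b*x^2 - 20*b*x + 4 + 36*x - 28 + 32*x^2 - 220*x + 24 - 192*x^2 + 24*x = b^2*(-4*x - 4) + b*(-32*x^2 - 52*x - 20) - 160*x^2 - 160*x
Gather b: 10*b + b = 11*b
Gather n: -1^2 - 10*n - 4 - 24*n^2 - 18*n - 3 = -24*n^2 - 28*n - 8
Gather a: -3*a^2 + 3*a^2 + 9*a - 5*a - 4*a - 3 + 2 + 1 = 0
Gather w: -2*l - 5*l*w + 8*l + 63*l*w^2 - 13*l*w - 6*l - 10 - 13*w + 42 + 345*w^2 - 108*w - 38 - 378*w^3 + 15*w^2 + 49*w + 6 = -378*w^3 + w^2*(63*l + 360) + w*(-18*l - 72)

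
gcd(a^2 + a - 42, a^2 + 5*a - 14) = a + 7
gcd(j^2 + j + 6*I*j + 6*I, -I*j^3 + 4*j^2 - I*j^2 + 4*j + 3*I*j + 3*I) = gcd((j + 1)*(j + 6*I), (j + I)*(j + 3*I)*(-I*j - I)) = j + 1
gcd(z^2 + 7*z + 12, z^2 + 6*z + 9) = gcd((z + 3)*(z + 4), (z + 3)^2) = z + 3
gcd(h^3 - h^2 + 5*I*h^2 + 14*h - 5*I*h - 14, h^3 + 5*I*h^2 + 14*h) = h^2 + 5*I*h + 14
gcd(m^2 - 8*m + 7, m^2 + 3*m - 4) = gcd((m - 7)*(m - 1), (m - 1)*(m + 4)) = m - 1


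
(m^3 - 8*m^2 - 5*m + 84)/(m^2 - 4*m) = m - 4 - 21/m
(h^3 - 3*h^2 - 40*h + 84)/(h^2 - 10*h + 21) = (h^2 + 4*h - 12)/(h - 3)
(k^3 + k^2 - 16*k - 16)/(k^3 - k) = (k^2 - 16)/(k*(k - 1))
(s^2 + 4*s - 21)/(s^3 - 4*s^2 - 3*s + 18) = (s + 7)/(s^2 - s - 6)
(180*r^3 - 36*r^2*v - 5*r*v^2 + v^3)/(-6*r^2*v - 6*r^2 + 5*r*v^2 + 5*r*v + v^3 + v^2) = (-30*r^2 + 11*r*v - v^2)/(r*v + r - v^2 - v)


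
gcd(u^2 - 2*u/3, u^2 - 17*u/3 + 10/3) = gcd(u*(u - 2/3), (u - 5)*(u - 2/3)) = u - 2/3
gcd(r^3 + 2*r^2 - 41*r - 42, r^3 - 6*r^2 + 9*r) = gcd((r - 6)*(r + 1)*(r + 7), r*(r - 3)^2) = 1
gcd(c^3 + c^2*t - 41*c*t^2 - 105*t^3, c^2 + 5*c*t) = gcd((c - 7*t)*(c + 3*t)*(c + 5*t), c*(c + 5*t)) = c + 5*t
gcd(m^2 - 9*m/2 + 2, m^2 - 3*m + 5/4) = m - 1/2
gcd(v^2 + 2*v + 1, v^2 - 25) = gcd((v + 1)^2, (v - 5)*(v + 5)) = 1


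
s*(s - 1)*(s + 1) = s^3 - s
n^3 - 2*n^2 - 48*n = n*(n - 8)*(n + 6)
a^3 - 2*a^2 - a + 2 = (a - 2)*(a - 1)*(a + 1)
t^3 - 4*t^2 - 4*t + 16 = (t - 4)*(t - 2)*(t + 2)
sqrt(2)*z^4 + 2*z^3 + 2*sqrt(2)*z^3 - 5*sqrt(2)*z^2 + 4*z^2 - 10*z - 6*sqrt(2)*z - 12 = (z - 2)*(z + 3)*(z + sqrt(2))*(sqrt(2)*z + sqrt(2))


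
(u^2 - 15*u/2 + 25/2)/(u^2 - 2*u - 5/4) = 2*(u - 5)/(2*u + 1)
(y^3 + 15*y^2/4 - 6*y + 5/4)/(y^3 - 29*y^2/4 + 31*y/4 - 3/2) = (y + 5)/(y - 6)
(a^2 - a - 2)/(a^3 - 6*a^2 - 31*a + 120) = (a^2 - a - 2)/(a^3 - 6*a^2 - 31*a + 120)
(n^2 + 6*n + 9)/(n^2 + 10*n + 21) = (n + 3)/(n + 7)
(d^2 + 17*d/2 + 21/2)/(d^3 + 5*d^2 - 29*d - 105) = (d + 3/2)/(d^2 - 2*d - 15)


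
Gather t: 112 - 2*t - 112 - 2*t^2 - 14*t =-2*t^2 - 16*t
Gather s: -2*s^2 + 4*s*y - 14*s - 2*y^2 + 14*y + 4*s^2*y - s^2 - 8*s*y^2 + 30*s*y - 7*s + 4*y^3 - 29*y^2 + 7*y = s^2*(4*y - 3) + s*(-8*y^2 + 34*y - 21) + 4*y^3 - 31*y^2 + 21*y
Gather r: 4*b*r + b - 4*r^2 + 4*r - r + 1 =b - 4*r^2 + r*(4*b + 3) + 1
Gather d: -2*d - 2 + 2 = -2*d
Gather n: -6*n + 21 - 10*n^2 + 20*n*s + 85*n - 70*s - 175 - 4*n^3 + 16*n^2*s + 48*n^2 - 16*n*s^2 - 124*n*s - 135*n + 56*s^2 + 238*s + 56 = -4*n^3 + n^2*(16*s + 38) + n*(-16*s^2 - 104*s - 56) + 56*s^2 + 168*s - 98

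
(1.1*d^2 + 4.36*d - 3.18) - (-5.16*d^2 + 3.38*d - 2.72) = 6.26*d^2 + 0.98*d - 0.46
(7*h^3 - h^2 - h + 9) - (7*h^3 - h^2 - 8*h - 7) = 7*h + 16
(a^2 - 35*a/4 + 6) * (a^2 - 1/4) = a^4 - 35*a^3/4 + 23*a^2/4 + 35*a/16 - 3/2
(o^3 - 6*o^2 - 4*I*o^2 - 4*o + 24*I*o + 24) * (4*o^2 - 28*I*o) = 4*o^5 - 24*o^4 - 44*I*o^4 - 128*o^3 + 264*I*o^3 + 768*o^2 + 112*I*o^2 - 672*I*o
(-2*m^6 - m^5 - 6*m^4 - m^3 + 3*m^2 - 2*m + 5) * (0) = 0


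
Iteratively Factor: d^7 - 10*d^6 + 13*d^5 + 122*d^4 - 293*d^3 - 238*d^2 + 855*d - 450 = (d - 1)*(d^6 - 9*d^5 + 4*d^4 + 126*d^3 - 167*d^2 - 405*d + 450) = (d - 3)*(d - 1)*(d^5 - 6*d^4 - 14*d^3 + 84*d^2 + 85*d - 150) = (d - 5)*(d - 3)*(d - 1)*(d^4 - d^3 - 19*d^2 - 11*d + 30) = (d - 5)^2*(d - 3)*(d - 1)*(d^3 + 4*d^2 + d - 6) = (d - 5)^2*(d - 3)*(d - 1)*(d + 2)*(d^2 + 2*d - 3) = (d - 5)^2*(d - 3)*(d - 1)^2*(d + 2)*(d + 3)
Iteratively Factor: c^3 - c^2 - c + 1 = (c + 1)*(c^2 - 2*c + 1) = (c - 1)*(c + 1)*(c - 1)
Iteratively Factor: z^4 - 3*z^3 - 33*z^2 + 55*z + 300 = (z + 4)*(z^3 - 7*z^2 - 5*z + 75) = (z + 3)*(z + 4)*(z^2 - 10*z + 25) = (z - 5)*(z + 3)*(z + 4)*(z - 5)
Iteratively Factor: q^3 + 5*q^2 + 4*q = (q)*(q^2 + 5*q + 4) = q*(q + 4)*(q + 1)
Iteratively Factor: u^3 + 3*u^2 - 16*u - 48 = (u + 4)*(u^2 - u - 12) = (u + 3)*(u + 4)*(u - 4)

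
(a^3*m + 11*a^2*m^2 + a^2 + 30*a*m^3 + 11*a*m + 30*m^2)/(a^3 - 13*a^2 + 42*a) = (a^3*m + 11*a^2*m^2 + a^2 + 30*a*m^3 + 11*a*m + 30*m^2)/(a*(a^2 - 13*a + 42))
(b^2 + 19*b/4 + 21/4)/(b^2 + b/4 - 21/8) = 2*(b + 3)/(2*b - 3)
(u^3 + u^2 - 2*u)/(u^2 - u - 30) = u*(-u^2 - u + 2)/(-u^2 + u + 30)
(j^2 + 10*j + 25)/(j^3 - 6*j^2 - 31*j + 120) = (j + 5)/(j^2 - 11*j + 24)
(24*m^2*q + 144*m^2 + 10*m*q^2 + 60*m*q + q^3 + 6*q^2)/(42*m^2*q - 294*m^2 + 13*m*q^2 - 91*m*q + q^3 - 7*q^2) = (4*m*q + 24*m + q^2 + 6*q)/(7*m*q - 49*m + q^2 - 7*q)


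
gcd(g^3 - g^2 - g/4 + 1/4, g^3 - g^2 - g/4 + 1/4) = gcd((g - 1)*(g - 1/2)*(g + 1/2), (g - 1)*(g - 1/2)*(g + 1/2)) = g^3 - g^2 - g/4 + 1/4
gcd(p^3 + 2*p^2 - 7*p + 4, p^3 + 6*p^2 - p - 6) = p - 1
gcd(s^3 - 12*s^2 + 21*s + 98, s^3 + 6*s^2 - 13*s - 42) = s + 2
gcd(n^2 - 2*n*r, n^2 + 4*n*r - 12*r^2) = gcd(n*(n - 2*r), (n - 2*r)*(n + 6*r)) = -n + 2*r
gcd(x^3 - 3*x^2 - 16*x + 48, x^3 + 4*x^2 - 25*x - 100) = x + 4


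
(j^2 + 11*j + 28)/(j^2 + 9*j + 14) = (j + 4)/(j + 2)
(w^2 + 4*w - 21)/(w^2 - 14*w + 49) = (w^2 + 4*w - 21)/(w^2 - 14*w + 49)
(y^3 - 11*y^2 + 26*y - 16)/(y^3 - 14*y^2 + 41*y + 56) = (y^2 - 3*y + 2)/(y^2 - 6*y - 7)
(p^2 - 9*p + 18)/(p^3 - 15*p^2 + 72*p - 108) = 1/(p - 6)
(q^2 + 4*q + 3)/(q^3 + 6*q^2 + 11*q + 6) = 1/(q + 2)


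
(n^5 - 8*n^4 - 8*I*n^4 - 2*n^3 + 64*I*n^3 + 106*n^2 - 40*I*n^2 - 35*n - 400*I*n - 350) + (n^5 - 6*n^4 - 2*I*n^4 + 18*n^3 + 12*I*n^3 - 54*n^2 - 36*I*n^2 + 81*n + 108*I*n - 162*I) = 2*n^5 - 14*n^4 - 10*I*n^4 + 16*n^3 + 76*I*n^3 + 52*n^2 - 76*I*n^2 + 46*n - 292*I*n - 350 - 162*I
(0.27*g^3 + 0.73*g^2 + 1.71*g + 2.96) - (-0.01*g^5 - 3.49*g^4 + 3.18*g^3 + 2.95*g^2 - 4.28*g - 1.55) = 0.01*g^5 + 3.49*g^4 - 2.91*g^3 - 2.22*g^2 + 5.99*g + 4.51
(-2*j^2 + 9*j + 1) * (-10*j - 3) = 20*j^3 - 84*j^2 - 37*j - 3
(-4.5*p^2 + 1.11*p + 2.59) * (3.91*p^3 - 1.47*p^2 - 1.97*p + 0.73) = -17.595*p^5 + 10.9551*p^4 + 17.3602*p^3 - 9.279*p^2 - 4.292*p + 1.8907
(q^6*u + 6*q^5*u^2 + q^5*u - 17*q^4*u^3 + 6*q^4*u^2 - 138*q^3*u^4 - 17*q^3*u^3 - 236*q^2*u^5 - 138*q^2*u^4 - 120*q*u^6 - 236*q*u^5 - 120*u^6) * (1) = q^6*u + 6*q^5*u^2 + q^5*u - 17*q^4*u^3 + 6*q^4*u^2 - 138*q^3*u^4 - 17*q^3*u^3 - 236*q^2*u^5 - 138*q^2*u^4 - 120*q*u^6 - 236*q*u^5 - 120*u^6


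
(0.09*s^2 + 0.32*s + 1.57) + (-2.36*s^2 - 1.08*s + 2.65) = -2.27*s^2 - 0.76*s + 4.22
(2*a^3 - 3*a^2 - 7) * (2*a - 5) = 4*a^4 - 16*a^3 + 15*a^2 - 14*a + 35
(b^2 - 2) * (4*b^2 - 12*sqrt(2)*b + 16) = 4*b^4 - 12*sqrt(2)*b^3 + 8*b^2 + 24*sqrt(2)*b - 32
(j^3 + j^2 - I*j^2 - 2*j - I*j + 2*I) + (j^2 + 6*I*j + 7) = j^3 + 2*j^2 - I*j^2 - 2*j + 5*I*j + 7 + 2*I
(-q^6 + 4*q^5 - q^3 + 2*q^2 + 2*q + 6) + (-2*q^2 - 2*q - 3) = -q^6 + 4*q^5 - q^3 + 3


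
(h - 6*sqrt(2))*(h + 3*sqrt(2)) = h^2 - 3*sqrt(2)*h - 36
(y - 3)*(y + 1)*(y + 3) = y^3 + y^2 - 9*y - 9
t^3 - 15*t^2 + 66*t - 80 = (t - 8)*(t - 5)*(t - 2)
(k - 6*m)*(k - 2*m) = k^2 - 8*k*m + 12*m^2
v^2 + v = v*(v + 1)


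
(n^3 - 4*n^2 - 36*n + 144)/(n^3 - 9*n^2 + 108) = (n^2 + 2*n - 24)/(n^2 - 3*n - 18)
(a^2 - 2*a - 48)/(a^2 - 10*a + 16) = (a + 6)/(a - 2)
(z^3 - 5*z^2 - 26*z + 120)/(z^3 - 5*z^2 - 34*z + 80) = (z^2 - 10*z + 24)/(z^2 - 10*z + 16)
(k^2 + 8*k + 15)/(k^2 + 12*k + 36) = (k^2 + 8*k + 15)/(k^2 + 12*k + 36)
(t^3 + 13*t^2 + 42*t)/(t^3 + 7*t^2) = (t + 6)/t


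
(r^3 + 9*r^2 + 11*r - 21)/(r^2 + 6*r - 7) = r + 3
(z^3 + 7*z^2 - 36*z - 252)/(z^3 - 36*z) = (z + 7)/z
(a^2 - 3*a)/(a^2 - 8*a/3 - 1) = 3*a/(3*a + 1)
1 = 1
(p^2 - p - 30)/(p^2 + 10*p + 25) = (p - 6)/(p + 5)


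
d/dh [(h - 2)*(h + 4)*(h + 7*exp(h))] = 7*h^2*exp(h) + 3*h^2 + 28*h*exp(h) + 4*h - 42*exp(h) - 8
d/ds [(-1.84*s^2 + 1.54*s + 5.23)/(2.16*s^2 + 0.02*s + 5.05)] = (-3.3632*s^2 - 41.1776*s + 7.6724)/(4.6656*s^4 + 0.0864*s^3 + 21.8164*s^2 + 0.202*s + 25.5025)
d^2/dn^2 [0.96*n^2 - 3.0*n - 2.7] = 1.92000000000000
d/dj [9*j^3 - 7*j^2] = j*(27*j - 14)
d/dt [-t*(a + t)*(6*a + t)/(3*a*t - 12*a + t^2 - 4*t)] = (t*(a + t)*(6*a + t)*(3*a + 2*t - 4) - (t*(a + t) + t*(6*a + t) + (a + t)*(6*a + t))*(3*a*t - 12*a + t^2 - 4*t))/(3*a*t - 12*a + t^2 - 4*t)^2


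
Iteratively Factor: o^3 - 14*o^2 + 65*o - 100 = (o - 5)*(o^2 - 9*o + 20) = (o - 5)^2*(o - 4)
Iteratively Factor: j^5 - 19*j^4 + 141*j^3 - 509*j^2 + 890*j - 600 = (j - 5)*(j^4 - 14*j^3 + 71*j^2 - 154*j + 120) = (j - 5)^2*(j^3 - 9*j^2 + 26*j - 24) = (j - 5)^2*(j - 2)*(j^2 - 7*j + 12) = (j - 5)^2*(j - 3)*(j - 2)*(j - 4)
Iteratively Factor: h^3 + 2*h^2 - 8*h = (h + 4)*(h^2 - 2*h) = h*(h + 4)*(h - 2)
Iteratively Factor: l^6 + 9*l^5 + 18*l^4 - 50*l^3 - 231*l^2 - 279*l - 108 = (l + 4)*(l^5 + 5*l^4 - 2*l^3 - 42*l^2 - 63*l - 27) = (l + 3)*(l + 4)*(l^4 + 2*l^3 - 8*l^2 - 18*l - 9) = (l - 3)*(l + 3)*(l + 4)*(l^3 + 5*l^2 + 7*l + 3) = (l - 3)*(l + 3)^2*(l + 4)*(l^2 + 2*l + 1) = (l - 3)*(l + 1)*(l + 3)^2*(l + 4)*(l + 1)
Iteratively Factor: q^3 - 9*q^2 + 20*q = (q - 4)*(q^2 - 5*q) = q*(q - 4)*(q - 5)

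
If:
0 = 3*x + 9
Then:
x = -3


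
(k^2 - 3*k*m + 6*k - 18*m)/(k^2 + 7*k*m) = (k^2 - 3*k*m + 6*k - 18*m)/(k*(k + 7*m))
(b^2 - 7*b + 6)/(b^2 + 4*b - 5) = (b - 6)/(b + 5)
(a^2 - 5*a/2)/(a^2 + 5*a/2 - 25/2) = a/(a + 5)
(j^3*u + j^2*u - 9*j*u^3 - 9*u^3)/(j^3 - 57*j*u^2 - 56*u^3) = u*(-j^3 - j^2 + 9*j*u^2 + 9*u^2)/(-j^3 + 57*j*u^2 + 56*u^3)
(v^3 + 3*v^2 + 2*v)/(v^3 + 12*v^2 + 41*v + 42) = v*(v + 1)/(v^2 + 10*v + 21)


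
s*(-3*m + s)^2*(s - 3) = 9*m^2*s^2 - 27*m^2*s - 6*m*s^3 + 18*m*s^2 + s^4 - 3*s^3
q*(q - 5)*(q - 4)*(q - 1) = q^4 - 10*q^3 + 29*q^2 - 20*q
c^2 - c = c*(c - 1)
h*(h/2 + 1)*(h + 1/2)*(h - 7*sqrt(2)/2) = h^4/2 - 7*sqrt(2)*h^3/4 + 5*h^3/4 - 35*sqrt(2)*h^2/8 + h^2/2 - 7*sqrt(2)*h/4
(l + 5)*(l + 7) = l^2 + 12*l + 35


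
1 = 1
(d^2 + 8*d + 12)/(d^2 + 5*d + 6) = (d + 6)/(d + 3)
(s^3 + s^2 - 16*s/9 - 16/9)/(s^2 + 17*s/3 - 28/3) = (3*s^2 + 7*s + 4)/(3*(s + 7))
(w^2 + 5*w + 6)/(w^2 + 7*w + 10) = (w + 3)/(w + 5)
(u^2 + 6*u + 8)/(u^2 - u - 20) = (u + 2)/(u - 5)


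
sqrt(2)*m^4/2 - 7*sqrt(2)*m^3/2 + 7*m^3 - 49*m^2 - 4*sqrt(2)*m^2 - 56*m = m*(m - 8)*(m + 7*sqrt(2))*(sqrt(2)*m/2 + sqrt(2)/2)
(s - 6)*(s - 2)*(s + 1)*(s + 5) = s^4 - 2*s^3 - 31*s^2 + 32*s + 60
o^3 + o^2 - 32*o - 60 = (o - 6)*(o + 2)*(o + 5)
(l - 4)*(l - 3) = l^2 - 7*l + 12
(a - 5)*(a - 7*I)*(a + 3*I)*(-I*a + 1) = -I*a^4 - 3*a^3 + 5*I*a^3 + 15*a^2 - 25*I*a^2 + 21*a + 125*I*a - 105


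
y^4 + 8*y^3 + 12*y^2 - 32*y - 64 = (y - 2)*(y + 2)*(y + 4)^2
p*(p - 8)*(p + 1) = p^3 - 7*p^2 - 8*p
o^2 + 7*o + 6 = (o + 1)*(o + 6)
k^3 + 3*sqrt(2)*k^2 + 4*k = k*(k + sqrt(2))*(k + 2*sqrt(2))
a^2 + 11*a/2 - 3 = (a - 1/2)*(a + 6)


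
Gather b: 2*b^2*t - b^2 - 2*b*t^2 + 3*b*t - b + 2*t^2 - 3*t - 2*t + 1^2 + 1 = b^2*(2*t - 1) + b*(-2*t^2 + 3*t - 1) + 2*t^2 - 5*t + 2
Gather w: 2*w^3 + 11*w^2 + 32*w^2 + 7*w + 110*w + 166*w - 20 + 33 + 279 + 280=2*w^3 + 43*w^2 + 283*w + 572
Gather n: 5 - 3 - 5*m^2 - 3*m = -5*m^2 - 3*m + 2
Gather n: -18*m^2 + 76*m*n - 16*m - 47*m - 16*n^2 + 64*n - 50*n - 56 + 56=-18*m^2 - 63*m - 16*n^2 + n*(76*m + 14)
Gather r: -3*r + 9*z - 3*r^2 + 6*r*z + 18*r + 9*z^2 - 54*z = -3*r^2 + r*(6*z + 15) + 9*z^2 - 45*z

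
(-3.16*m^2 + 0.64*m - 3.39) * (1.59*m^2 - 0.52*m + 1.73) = -5.0244*m^4 + 2.6608*m^3 - 11.1897*m^2 + 2.87*m - 5.8647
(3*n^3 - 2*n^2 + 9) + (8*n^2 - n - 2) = 3*n^3 + 6*n^2 - n + 7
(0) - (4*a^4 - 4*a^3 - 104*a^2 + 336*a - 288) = -4*a^4 + 4*a^3 + 104*a^2 - 336*a + 288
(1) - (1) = 0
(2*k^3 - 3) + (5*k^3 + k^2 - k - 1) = 7*k^3 + k^2 - k - 4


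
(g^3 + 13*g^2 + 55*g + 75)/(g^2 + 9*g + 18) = (g^2 + 10*g + 25)/(g + 6)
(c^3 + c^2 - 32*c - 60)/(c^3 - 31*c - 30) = (c + 2)/(c + 1)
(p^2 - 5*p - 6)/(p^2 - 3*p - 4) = (p - 6)/(p - 4)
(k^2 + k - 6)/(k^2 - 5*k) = (k^2 + k - 6)/(k*(k - 5))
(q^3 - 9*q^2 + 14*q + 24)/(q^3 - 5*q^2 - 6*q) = (q - 4)/q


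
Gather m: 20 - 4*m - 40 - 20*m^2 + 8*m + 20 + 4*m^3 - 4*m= 4*m^3 - 20*m^2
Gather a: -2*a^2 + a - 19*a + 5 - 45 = -2*a^2 - 18*a - 40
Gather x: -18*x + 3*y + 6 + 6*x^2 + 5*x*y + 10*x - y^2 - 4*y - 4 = 6*x^2 + x*(5*y - 8) - y^2 - y + 2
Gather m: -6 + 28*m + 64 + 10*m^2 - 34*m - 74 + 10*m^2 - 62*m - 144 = 20*m^2 - 68*m - 160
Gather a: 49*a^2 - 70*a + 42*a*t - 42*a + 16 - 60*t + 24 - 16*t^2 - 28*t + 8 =49*a^2 + a*(42*t - 112) - 16*t^2 - 88*t + 48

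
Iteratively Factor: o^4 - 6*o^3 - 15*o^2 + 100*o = (o - 5)*(o^3 - o^2 - 20*o) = o*(o - 5)*(o^2 - o - 20) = o*(o - 5)*(o + 4)*(o - 5)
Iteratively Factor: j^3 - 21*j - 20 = (j - 5)*(j^2 + 5*j + 4) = (j - 5)*(j + 1)*(j + 4)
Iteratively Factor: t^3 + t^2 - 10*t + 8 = (t - 1)*(t^2 + 2*t - 8) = (t - 1)*(t + 4)*(t - 2)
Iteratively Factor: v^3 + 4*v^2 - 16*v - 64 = (v - 4)*(v^2 + 8*v + 16) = (v - 4)*(v + 4)*(v + 4)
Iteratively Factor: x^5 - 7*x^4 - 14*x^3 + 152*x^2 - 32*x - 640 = (x + 2)*(x^4 - 9*x^3 + 4*x^2 + 144*x - 320) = (x - 4)*(x + 2)*(x^3 - 5*x^2 - 16*x + 80) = (x - 5)*(x - 4)*(x + 2)*(x^2 - 16) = (x - 5)*(x - 4)^2*(x + 2)*(x + 4)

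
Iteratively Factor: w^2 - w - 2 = (w + 1)*(w - 2)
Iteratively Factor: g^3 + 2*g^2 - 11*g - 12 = (g - 3)*(g^2 + 5*g + 4) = (g - 3)*(g + 1)*(g + 4)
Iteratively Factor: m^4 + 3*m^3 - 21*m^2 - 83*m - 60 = (m + 3)*(m^3 - 21*m - 20) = (m + 3)*(m + 4)*(m^2 - 4*m - 5) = (m + 1)*(m + 3)*(m + 4)*(m - 5)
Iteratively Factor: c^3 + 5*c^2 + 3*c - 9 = (c + 3)*(c^2 + 2*c - 3) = (c - 1)*(c + 3)*(c + 3)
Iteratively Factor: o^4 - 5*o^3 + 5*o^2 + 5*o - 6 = (o - 2)*(o^3 - 3*o^2 - o + 3) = (o - 3)*(o - 2)*(o^2 - 1) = (o - 3)*(o - 2)*(o - 1)*(o + 1)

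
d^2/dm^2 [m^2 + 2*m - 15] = 2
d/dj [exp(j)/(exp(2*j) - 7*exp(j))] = -exp(j)/(exp(j) - 7)^2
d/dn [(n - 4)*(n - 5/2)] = 2*n - 13/2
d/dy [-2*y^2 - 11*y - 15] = -4*y - 11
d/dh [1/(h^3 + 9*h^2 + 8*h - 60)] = (-3*h^2 - 18*h - 8)/(h^3 + 9*h^2 + 8*h - 60)^2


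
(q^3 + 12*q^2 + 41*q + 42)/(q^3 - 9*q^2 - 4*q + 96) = (q^2 + 9*q + 14)/(q^2 - 12*q + 32)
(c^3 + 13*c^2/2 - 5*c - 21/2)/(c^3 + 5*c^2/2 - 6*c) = (c^2 + 8*c + 7)/(c*(c + 4))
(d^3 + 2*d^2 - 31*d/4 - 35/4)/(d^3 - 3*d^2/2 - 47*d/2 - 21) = (d - 5/2)/(d - 6)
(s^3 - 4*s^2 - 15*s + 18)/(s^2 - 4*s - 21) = (s^2 - 7*s + 6)/(s - 7)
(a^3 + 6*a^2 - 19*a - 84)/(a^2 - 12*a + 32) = (a^2 + 10*a + 21)/(a - 8)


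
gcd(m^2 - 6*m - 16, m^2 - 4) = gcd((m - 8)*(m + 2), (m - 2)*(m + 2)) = m + 2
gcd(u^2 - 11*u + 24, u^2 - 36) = 1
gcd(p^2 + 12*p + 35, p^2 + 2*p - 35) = p + 7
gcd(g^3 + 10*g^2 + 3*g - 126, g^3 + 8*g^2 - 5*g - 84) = g^2 + 4*g - 21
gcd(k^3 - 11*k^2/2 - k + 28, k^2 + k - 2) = k + 2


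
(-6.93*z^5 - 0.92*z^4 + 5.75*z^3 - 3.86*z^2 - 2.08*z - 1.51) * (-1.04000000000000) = 7.2072*z^5 + 0.9568*z^4 - 5.98*z^3 + 4.0144*z^2 + 2.1632*z + 1.5704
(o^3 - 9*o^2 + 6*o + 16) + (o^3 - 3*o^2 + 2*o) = 2*o^3 - 12*o^2 + 8*o + 16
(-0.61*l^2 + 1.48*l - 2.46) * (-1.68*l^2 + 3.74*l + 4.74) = 1.0248*l^4 - 4.7678*l^3 + 6.7766*l^2 - 2.1852*l - 11.6604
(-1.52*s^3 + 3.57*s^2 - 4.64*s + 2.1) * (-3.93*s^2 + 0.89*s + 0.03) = 5.9736*s^5 - 15.3829*s^4 + 21.3669*s^3 - 12.2755*s^2 + 1.7298*s + 0.063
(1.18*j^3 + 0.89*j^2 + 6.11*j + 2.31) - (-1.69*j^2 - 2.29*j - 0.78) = 1.18*j^3 + 2.58*j^2 + 8.4*j + 3.09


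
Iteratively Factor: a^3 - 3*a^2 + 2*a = (a - 1)*(a^2 - 2*a) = a*(a - 1)*(a - 2)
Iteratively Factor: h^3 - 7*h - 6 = (h + 2)*(h^2 - 2*h - 3) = (h + 1)*(h + 2)*(h - 3)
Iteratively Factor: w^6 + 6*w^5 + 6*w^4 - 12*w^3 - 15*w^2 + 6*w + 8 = (w - 1)*(w^5 + 7*w^4 + 13*w^3 + w^2 - 14*w - 8) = (w - 1)^2*(w^4 + 8*w^3 + 21*w^2 + 22*w + 8) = (w - 1)^2*(w + 4)*(w^3 + 4*w^2 + 5*w + 2) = (w - 1)^2*(w + 1)*(w + 4)*(w^2 + 3*w + 2) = (w - 1)^2*(w + 1)^2*(w + 4)*(w + 2)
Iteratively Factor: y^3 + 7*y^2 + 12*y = (y + 4)*(y^2 + 3*y) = y*(y + 4)*(y + 3)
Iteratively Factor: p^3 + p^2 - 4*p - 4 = (p + 2)*(p^2 - p - 2) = (p + 1)*(p + 2)*(p - 2)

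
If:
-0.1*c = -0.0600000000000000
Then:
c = 0.60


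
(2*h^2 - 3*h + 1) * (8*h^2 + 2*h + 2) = 16*h^4 - 20*h^3 + 6*h^2 - 4*h + 2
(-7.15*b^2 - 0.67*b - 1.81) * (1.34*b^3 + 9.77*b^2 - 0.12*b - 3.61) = -9.581*b^5 - 70.7533*b^4 - 8.1133*b^3 + 8.2082*b^2 + 2.6359*b + 6.5341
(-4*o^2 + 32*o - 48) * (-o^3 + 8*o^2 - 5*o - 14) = 4*o^5 - 64*o^4 + 324*o^3 - 488*o^2 - 208*o + 672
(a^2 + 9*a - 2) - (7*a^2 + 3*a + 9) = -6*a^2 + 6*a - 11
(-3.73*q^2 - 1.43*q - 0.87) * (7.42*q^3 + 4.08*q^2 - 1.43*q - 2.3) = -27.6766*q^5 - 25.829*q^4 - 6.9559*q^3 + 7.0743*q^2 + 4.5331*q + 2.001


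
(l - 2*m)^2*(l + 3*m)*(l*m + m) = l^4*m - l^3*m^2 + l^3*m - 8*l^2*m^3 - l^2*m^2 + 12*l*m^4 - 8*l*m^3 + 12*m^4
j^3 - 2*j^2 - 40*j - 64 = (j - 8)*(j + 2)*(j + 4)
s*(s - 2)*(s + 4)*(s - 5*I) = s^4 + 2*s^3 - 5*I*s^3 - 8*s^2 - 10*I*s^2 + 40*I*s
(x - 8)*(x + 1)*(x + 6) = x^3 - x^2 - 50*x - 48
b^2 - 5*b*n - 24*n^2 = (b - 8*n)*(b + 3*n)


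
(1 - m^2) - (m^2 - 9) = 10 - 2*m^2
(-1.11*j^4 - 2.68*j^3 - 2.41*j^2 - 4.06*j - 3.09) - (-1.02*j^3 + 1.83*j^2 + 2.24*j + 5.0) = -1.11*j^4 - 1.66*j^3 - 4.24*j^2 - 6.3*j - 8.09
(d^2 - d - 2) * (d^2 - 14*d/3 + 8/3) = d^4 - 17*d^3/3 + 16*d^2/3 + 20*d/3 - 16/3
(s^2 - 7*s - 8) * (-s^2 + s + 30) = -s^4 + 8*s^3 + 31*s^2 - 218*s - 240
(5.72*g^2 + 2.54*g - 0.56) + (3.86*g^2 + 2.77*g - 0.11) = 9.58*g^2 + 5.31*g - 0.67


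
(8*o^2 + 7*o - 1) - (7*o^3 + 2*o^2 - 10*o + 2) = -7*o^3 + 6*o^2 + 17*o - 3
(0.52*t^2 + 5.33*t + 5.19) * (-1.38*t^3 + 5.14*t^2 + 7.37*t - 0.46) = -0.7176*t^5 - 4.6826*t^4 + 24.0664*t^3 + 65.7195*t^2 + 35.7985*t - 2.3874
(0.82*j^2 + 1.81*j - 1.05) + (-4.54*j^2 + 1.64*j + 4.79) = -3.72*j^2 + 3.45*j + 3.74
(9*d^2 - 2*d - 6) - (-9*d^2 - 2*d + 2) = 18*d^2 - 8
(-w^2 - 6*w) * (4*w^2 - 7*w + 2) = -4*w^4 - 17*w^3 + 40*w^2 - 12*w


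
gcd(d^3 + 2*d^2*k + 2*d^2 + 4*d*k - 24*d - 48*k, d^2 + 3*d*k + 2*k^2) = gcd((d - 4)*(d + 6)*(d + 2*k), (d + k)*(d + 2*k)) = d + 2*k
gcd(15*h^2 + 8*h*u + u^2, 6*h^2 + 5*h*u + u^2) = 3*h + u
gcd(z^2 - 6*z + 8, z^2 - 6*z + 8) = z^2 - 6*z + 8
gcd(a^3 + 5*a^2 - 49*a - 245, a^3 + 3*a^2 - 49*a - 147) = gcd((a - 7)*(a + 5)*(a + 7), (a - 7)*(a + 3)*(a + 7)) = a^2 - 49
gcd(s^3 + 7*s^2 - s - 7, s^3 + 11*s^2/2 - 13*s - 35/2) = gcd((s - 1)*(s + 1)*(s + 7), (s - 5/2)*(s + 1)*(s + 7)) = s^2 + 8*s + 7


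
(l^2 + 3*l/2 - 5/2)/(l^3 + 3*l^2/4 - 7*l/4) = 2*(2*l + 5)/(l*(4*l + 7))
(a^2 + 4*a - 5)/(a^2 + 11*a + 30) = (a - 1)/(a + 6)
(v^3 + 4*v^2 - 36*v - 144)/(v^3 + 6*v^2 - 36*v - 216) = (v + 4)/(v + 6)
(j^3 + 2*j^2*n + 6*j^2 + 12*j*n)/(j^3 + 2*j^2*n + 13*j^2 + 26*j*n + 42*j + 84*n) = j/(j + 7)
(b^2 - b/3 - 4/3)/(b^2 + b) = (b - 4/3)/b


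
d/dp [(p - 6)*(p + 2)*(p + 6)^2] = 4*p^3 + 24*p^2 - 48*p - 288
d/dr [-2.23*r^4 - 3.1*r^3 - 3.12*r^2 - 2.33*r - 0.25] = -8.92*r^3 - 9.3*r^2 - 6.24*r - 2.33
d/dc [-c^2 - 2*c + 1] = -2*c - 2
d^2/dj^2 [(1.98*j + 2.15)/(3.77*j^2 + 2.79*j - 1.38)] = ((1.98*j + 2.15)*(7.54*j + 2.79)*(15.08*j + 5.58) - (44.7876*j + 27.2594)*(3.77*j^2 + 2.79*j - 1.38))/(3.77*j^2 + 2.79*j - 1.38)^3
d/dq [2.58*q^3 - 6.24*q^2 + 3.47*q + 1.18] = 7.74*q^2 - 12.48*q + 3.47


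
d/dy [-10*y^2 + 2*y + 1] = 2 - 20*y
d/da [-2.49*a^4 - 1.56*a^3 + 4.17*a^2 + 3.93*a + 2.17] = -9.96*a^3 - 4.68*a^2 + 8.34*a + 3.93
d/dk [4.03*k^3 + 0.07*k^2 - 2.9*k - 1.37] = 12.09*k^2 + 0.14*k - 2.9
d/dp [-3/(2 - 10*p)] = -15/(2*(5*p - 1)^2)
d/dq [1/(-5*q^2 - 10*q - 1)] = 10*(q + 1)/(5*q^2 + 10*q + 1)^2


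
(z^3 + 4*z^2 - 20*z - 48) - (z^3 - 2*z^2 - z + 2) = 6*z^2 - 19*z - 50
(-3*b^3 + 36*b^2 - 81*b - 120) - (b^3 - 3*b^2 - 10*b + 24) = -4*b^3 + 39*b^2 - 71*b - 144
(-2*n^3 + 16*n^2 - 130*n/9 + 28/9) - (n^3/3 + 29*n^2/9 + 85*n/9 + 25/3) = -7*n^3/3 + 115*n^2/9 - 215*n/9 - 47/9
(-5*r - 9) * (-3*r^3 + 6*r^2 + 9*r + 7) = 15*r^4 - 3*r^3 - 99*r^2 - 116*r - 63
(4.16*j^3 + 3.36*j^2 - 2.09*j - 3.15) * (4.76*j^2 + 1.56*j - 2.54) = 19.8016*j^5 + 22.4832*j^4 - 15.2732*j^3 - 26.7888*j^2 + 0.3946*j + 8.001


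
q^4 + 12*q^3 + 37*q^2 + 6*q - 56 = (q - 1)*(q + 2)*(q + 4)*(q + 7)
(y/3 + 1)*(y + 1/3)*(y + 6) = y^3/3 + 28*y^2/9 + 7*y + 2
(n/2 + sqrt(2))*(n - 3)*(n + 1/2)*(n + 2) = n^4/2 - n^3/4 + sqrt(2)*n^3 - 13*n^2/4 - sqrt(2)*n^2/2 - 13*sqrt(2)*n/2 - 3*n/2 - 3*sqrt(2)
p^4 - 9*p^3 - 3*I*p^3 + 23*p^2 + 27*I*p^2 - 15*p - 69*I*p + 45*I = (p - 5)*(p - 3)*(p - 1)*(p - 3*I)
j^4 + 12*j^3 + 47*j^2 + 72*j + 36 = (j + 1)*(j + 2)*(j + 3)*(j + 6)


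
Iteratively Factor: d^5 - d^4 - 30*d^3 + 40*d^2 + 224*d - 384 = (d - 2)*(d^4 + d^3 - 28*d^2 - 16*d + 192) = (d - 3)*(d - 2)*(d^3 + 4*d^2 - 16*d - 64) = (d - 4)*(d - 3)*(d - 2)*(d^2 + 8*d + 16) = (d - 4)*(d - 3)*(d - 2)*(d + 4)*(d + 4)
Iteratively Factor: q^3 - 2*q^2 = (q)*(q^2 - 2*q) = q^2*(q - 2)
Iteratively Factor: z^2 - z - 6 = (z - 3)*(z + 2)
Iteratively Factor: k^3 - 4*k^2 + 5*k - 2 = (k - 1)*(k^2 - 3*k + 2) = (k - 1)^2*(k - 2)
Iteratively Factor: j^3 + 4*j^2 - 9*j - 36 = (j + 3)*(j^2 + j - 12) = (j - 3)*(j + 3)*(j + 4)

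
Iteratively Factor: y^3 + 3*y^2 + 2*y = (y + 1)*(y^2 + 2*y) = (y + 1)*(y + 2)*(y)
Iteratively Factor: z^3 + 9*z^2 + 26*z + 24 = (z + 2)*(z^2 + 7*z + 12) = (z + 2)*(z + 3)*(z + 4)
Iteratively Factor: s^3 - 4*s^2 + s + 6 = (s - 3)*(s^2 - s - 2) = (s - 3)*(s + 1)*(s - 2)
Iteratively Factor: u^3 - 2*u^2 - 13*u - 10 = (u - 5)*(u^2 + 3*u + 2) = (u - 5)*(u + 1)*(u + 2)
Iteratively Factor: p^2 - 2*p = (p - 2)*(p)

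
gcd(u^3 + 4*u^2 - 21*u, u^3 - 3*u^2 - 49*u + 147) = u^2 + 4*u - 21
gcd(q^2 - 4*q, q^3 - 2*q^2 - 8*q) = q^2 - 4*q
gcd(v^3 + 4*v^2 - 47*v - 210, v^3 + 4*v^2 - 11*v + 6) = v + 6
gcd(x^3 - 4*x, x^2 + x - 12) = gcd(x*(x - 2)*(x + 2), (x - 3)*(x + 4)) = 1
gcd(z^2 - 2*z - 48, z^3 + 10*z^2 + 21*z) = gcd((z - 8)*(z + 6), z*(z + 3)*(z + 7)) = 1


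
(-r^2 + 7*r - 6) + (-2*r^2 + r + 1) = -3*r^2 + 8*r - 5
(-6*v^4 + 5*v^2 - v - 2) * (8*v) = -48*v^5 + 40*v^3 - 8*v^2 - 16*v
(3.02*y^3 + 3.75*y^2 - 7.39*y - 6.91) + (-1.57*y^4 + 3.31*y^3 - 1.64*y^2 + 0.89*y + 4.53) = -1.57*y^4 + 6.33*y^3 + 2.11*y^2 - 6.5*y - 2.38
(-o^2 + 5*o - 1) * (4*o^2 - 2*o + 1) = -4*o^4 + 22*o^3 - 15*o^2 + 7*o - 1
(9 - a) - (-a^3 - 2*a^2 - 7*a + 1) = a^3 + 2*a^2 + 6*a + 8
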